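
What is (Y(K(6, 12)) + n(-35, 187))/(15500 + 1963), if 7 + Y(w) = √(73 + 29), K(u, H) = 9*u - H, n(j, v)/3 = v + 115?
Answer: 899/17463 + √102/17463 ≈ 0.052059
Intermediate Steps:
n(j, v) = 345 + 3*v (n(j, v) = 3*(v + 115) = 3*(115 + v) = 345 + 3*v)
K(u, H) = -H + 9*u
Y(w) = -7 + √102 (Y(w) = -7 + √(73 + 29) = -7 + √102)
(Y(K(6, 12)) + n(-35, 187))/(15500 + 1963) = ((-7 + √102) + (345 + 3*187))/(15500 + 1963) = ((-7 + √102) + (345 + 561))/17463 = ((-7 + √102) + 906)*(1/17463) = (899 + √102)*(1/17463) = 899/17463 + √102/17463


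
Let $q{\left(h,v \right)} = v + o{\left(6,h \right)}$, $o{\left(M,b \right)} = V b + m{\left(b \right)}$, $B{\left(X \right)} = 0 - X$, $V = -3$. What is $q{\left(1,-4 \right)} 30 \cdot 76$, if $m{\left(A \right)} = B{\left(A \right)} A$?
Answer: $-18240$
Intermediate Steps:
$B{\left(X \right)} = - X$
$m{\left(A \right)} = - A^{2}$ ($m{\left(A \right)} = - A A = - A^{2}$)
$o{\left(M,b \right)} = - b^{2} - 3 b$ ($o{\left(M,b \right)} = - 3 b - b^{2} = - b^{2} - 3 b$)
$q{\left(h,v \right)} = v + h \left(-3 - h\right)$
$q{\left(1,-4 \right)} 30 \cdot 76 = \left(-4 - 1^{2} - 3\right) 30 \cdot 76 = \left(-4 - 1 - 3\right) 30 \cdot 76 = \left(-8\right) 30 \cdot 76 = \left(-240\right) 76 = -18240$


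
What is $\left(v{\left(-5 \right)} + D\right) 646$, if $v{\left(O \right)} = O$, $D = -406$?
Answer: $-265506$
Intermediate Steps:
$\left(v{\left(-5 \right)} + D\right) 646 = \left(-5 - 406\right) 646 = \left(-411\right) 646 = -265506$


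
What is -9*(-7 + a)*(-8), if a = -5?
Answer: -864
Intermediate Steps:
-9*(-7 + a)*(-8) = -9*(-7 - 5)*(-8) = -9*(-12)*(-8) = 108*(-8) = -864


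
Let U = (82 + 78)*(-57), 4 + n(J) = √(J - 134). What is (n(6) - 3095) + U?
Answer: -12219 + 8*I*√2 ≈ -12219.0 + 11.314*I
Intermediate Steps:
n(J) = -4 + √(-134 + J) (n(J) = -4 + √(J - 134) = -4 + √(-134 + J))
U = -9120 (U = 160*(-57) = -9120)
(n(6) - 3095) + U = ((-4 + √(-134 + 6)) - 3095) - 9120 = ((-4 + √(-128)) - 3095) - 9120 = ((-4 + 8*I*√2) - 3095) - 9120 = (-3099 + 8*I*√2) - 9120 = -12219 + 8*I*√2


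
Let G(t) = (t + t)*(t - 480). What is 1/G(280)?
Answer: -1/112000 ≈ -8.9286e-6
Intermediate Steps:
G(t) = 2*t*(-480 + t) (G(t) = (2*t)*(-480 + t) = 2*t*(-480 + t))
1/G(280) = 1/(2*280*(-480 + 280)) = 1/(2*280*(-200)) = 1/(-112000) = -1/112000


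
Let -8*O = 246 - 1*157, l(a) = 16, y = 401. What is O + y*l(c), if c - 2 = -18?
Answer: 51239/8 ≈ 6404.9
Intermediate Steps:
c = -16 (c = 2 - 18 = -16)
O = -89/8 (O = -(246 - 1*157)/8 = -(246 - 157)/8 = -⅛*89 = -89/8 ≈ -11.125)
O + y*l(c) = -89/8 + 401*16 = -89/8 + 6416 = 51239/8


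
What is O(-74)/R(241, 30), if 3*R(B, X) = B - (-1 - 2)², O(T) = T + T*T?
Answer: 8103/116 ≈ 69.853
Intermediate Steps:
O(T) = T + T²
R(B, X) = -3 + B/3 (R(B, X) = (B - (-1 - 2)²)/3 = (B - 1*(-3)²)/3 = (B - 1*9)/3 = (B - 9)/3 = (-9 + B)/3 = -3 + B/3)
O(-74)/R(241, 30) = (-74*(1 - 74))/(-3 + (⅓)*241) = (-74*(-73))/(-3 + 241/3) = 5402/(232/3) = 5402*(3/232) = 8103/116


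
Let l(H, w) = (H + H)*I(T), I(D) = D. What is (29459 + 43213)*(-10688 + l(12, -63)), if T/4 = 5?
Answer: -741835776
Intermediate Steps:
T = 20 (T = 4*5 = 20)
l(H, w) = 40*H (l(H, w) = (H + H)*20 = (2*H)*20 = 40*H)
(29459 + 43213)*(-10688 + l(12, -63)) = (29459 + 43213)*(-10688 + 40*12) = 72672*(-10688 + 480) = 72672*(-10208) = -741835776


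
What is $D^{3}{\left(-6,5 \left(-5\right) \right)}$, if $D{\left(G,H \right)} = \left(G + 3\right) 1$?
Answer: $-27$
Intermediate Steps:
$D{\left(G,H \right)} = 3 + G$ ($D{\left(G,H \right)} = \left(3 + G\right) 1 = 3 + G$)
$D^{3}{\left(-6,5 \left(-5\right) \right)} = \left(3 - 6\right)^{3} = \left(-3\right)^{3} = -27$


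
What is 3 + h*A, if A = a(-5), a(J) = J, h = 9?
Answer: -42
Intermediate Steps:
A = -5
3 + h*A = 3 + 9*(-5) = 3 - 45 = -42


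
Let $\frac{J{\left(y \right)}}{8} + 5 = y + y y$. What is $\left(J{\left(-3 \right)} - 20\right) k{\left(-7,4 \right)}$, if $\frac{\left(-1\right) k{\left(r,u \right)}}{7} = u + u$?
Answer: $672$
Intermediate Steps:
$J{\left(y \right)} = -40 + 8 y + 8 y^{2}$ ($J{\left(y \right)} = -40 + 8 \left(y + y y\right) = -40 + 8 \left(y + y^{2}\right) = -40 + \left(8 y + 8 y^{2}\right) = -40 + 8 y + 8 y^{2}$)
$k{\left(r,u \right)} = - 14 u$ ($k{\left(r,u \right)} = - 7 \left(u + u\right) = - 7 \cdot 2 u = - 14 u$)
$\left(J{\left(-3 \right)} - 20\right) k{\left(-7,4 \right)} = \left(\left(-40 + 8 \left(-3\right) + 8 \left(-3\right)^{2}\right) - 20\right) \left(\left(-14\right) 4\right) = \left(\left(-40 - 24 + 8 \cdot 9\right) - 20\right) \left(-56\right) = \left(\left(-40 - 24 + 72\right) - 20\right) \left(-56\right) = \left(8 - 20\right) \left(-56\right) = \left(-12\right) \left(-56\right) = 672$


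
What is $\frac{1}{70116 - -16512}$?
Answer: $\frac{1}{86628} \approx 1.1544 \cdot 10^{-5}$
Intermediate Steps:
$\frac{1}{70116 - -16512} = \frac{1}{70116 + 16512} = \frac{1}{86628}$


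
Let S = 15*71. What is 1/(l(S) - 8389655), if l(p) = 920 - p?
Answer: -1/8389800 ≈ -1.1919e-7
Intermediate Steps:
S = 1065
1/(l(S) - 8389655) = 1/((920 - 1*1065) - 8389655) = 1/((920 - 1065) - 8389655) = 1/(-145 - 8389655) = 1/(-8389800) = -1/8389800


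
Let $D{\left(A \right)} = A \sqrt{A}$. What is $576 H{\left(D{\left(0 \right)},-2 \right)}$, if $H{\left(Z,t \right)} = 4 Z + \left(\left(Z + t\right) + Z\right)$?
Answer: $-1152$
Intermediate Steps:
$D{\left(A \right)} = A^{\frac{3}{2}}$
$H{\left(Z,t \right)} = t + 6 Z$ ($H{\left(Z,t \right)} = 4 Z + \left(t + 2 Z\right) = t + 6 Z$)
$576 H{\left(D{\left(0 \right)},-2 \right)} = 576 \left(-2 + 6 \cdot 0^{\frac{3}{2}}\right) = 576 \left(-2 + 6 \cdot 0\right) = 576 \left(-2 + 0\right) = 576 \left(-2\right) = -1152$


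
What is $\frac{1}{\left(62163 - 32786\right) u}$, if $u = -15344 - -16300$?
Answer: $\frac{1}{28084412} \approx 3.5607 \cdot 10^{-8}$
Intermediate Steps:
$u = 956$ ($u = -15344 + 16300 = 956$)
$\frac{1}{\left(62163 - 32786\right) u} = \frac{1}{\left(62163 - 32786\right) 956} = \frac{1}{29377} \cdot \frac{1}{956} = \frac{1}{28084412}$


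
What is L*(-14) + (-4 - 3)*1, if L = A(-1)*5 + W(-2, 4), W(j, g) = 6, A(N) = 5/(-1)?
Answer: 259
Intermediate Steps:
A(N) = -5 (A(N) = 5*(-1) = -5)
L = -19 (L = -5*5 + 6 = -25 + 6 = -19)
L*(-14) + (-4 - 3)*1 = -19*(-14) + (-4 - 3)*1 = 266 - 7*1 = 266 - 7 = 259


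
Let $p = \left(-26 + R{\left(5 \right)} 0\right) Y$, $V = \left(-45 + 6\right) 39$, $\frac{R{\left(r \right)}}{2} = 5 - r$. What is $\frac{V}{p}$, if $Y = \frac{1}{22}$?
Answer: $1287$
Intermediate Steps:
$R{\left(r \right)} = 10 - 2 r$ ($R{\left(r \right)} = 2 \left(5 - r\right) = 10 - 2 r$)
$Y = \frac{1}{22} \approx 0.045455$
$V = -1521$ ($V = \left(-39\right) 39 = -1521$)
$p = - \frac{13}{11}$ ($p = \left(-26 + \left(10 - 10\right) 0\right) \frac{1}{22} = \left(-26 + 0 \cdot 0\right) \frac{1}{22} = \left(-26 + 0\right) \frac{1}{22} = \left(-26\right) \frac{1}{22} = - \frac{13}{11} \approx -1.1818$)
$\frac{V}{p} = - \frac{1521}{- \frac{13}{11}} = \left(-1521\right) \left(- \frac{11}{13}\right) = 1287$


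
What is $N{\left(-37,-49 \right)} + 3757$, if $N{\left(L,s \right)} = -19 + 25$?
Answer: $3763$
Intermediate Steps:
$N{\left(L,s \right)} = 6$
$N{\left(-37,-49 \right)} + 3757 = 6 + 3757 = 3763$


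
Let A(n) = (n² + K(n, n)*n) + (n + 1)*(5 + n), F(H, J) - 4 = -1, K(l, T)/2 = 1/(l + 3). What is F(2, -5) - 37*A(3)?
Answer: -1551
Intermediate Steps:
K(l, T) = 2/(3 + l) (K(l, T) = 2/(l + 3) = 2/(3 + l))
F(H, J) = 3 (F(H, J) = 4 - 1 = 3)
A(n) = n² + (1 + n)*(5 + n) + 2*n/(3 + n) (A(n) = (n² + (2/(3 + n))*n) + (n + 1)*(5 + n) = (n² + 2*n/(3 + n)) + (1 + n)*(5 + n) = n² + (1 + n)*(5 + n) + 2*n/(3 + n))
F(2, -5) - 37*A(3) = 3 - 37*(15 + 2*3³ + 12*3² + 25*3)/(3 + 3) = 3 - 37*(15 + 2*27 + 12*9 + 75)/6 = 3 - 37*(15 + 54 + 108 + 75)/6 = 3 - 37*252/6 = 3 - 37*42 = 3 - 1554 = -1551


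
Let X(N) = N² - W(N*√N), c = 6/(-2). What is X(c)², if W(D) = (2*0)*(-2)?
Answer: 81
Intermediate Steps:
W(D) = 0 (W(D) = 0*(-2) = 0)
c = -3 (c = 6*(-½) = -3)
X(N) = N² (X(N) = N² - 1*0 = N² + 0 = N²)
X(c)² = ((-3)²)² = 9² = 81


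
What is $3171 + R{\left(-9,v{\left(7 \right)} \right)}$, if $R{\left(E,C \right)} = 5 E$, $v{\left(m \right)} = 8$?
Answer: $3126$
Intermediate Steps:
$3171 + R{\left(-9,v{\left(7 \right)} \right)} = 3171 + 5 \left(-9\right) = 3171 - 45 = 3126$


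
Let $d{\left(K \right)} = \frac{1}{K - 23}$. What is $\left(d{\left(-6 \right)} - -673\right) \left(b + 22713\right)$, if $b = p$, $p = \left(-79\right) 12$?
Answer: $\frac{424765740}{29} \approx 1.4647 \cdot 10^{7}$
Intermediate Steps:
$d{\left(K \right)} = \frac{1}{-23 + K}$
$p = -948$
$b = -948$
$\left(d{\left(-6 \right)} - -673\right) \left(b + 22713\right) = \left(\frac{1}{-23 - 6} - -673\right) \left(-948 + 22713\right) = \left(\frac{1}{-29} + \left(-27 + 700\right)\right) 21765 = \left(- \frac{1}{29} + 673\right) 21765 = \frac{19516}{29} \cdot 21765 = \frac{424765740}{29}$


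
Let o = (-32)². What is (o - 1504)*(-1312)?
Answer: 629760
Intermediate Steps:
o = 1024
(o - 1504)*(-1312) = (1024 - 1504)*(-1312) = -480*(-1312) = 629760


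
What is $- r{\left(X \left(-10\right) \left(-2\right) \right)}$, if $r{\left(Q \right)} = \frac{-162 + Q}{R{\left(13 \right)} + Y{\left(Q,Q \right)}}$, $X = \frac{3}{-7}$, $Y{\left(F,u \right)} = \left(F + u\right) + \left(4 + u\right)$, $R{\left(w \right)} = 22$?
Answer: $597$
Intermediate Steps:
$Y{\left(F,u \right)} = 4 + F + 2 u$
$X = - \frac{3}{7}$ ($X = 3 \left(- \frac{1}{7}\right) = - \frac{3}{7} \approx -0.42857$)
$r{\left(Q \right)} = \frac{-162 + Q}{26 + 3 Q}$ ($r{\left(Q \right)} = \frac{-162 + Q}{22 + \left(4 + Q + 2 Q\right)} = \frac{-162 + Q}{22 + \left(4 + 3 Q\right)} = \frac{-162 + Q}{26 + 3 Q}$)
$- r{\left(X \left(-10\right) \left(-2\right) \right)} = - \frac{-162 + \left(- \frac{3}{7}\right) \left(-10\right) \left(-2\right)}{26 + 3 \left(- \frac{3}{7}\right) \left(-10\right) \left(-2\right)} = - \frac{-162 + \frac{30}{7} \left(-2\right)}{26 + 3 \cdot \frac{30}{7} \left(-2\right)} = - \frac{-162 - \frac{60}{7}}{26 + 3 \left(- \frac{60}{7}\right)} = - \frac{-1194}{\left(26 - \frac{180}{7}\right) 7} = - \frac{-1194}{\frac{2}{7} \cdot 7} = - \frac{7 \left(-1194\right)}{2 \cdot 7} = \left(-1\right) \left(-597\right) = 597$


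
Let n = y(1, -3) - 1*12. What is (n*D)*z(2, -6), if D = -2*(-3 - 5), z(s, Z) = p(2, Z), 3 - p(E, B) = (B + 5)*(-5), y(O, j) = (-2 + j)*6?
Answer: 1344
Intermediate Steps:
y(O, j) = -12 + 6*j
p(E, B) = 28 + 5*B (p(E, B) = 3 - (B + 5)*(-5) = 3 - (5 + B)*(-5) = 3 - (-25 - 5*B) = 3 + (25 + 5*B) = 28 + 5*B)
z(s, Z) = 28 + 5*Z
n = -42 (n = (-12 + 6*(-3)) - 1*12 = (-12 - 18) - 12 = -30 - 12 = -42)
D = 16 (D = -2*(-8) = 16)
(n*D)*z(2, -6) = (-42*16)*(28 + 5*(-6)) = -672*(28 - 30) = -672*(-2) = 1344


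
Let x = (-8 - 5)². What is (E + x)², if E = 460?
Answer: 395641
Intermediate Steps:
x = 169 (x = (-13)² = 169)
(E + x)² = (460 + 169)² = 629² = 395641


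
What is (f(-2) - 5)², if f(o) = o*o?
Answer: 1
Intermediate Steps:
f(o) = o²
(f(-2) - 5)² = ((-2)² - 5)² = (4 - 5)² = (-1)² = 1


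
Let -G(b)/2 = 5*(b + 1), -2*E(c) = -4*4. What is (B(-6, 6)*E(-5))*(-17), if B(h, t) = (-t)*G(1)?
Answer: -16320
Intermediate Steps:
E(c) = 8 (E(c) = -(-2)*4 = -½*(-16) = 8)
G(b) = -10 - 10*b (G(b) = -10*(b + 1) = -10*(1 + b) = -2*(5 + 5*b) = -10 - 10*b)
B(h, t) = 20*t (B(h, t) = (-t)*(-10 - 10*1) = (-t)*(-10 - 10) = -t*(-20) = 20*t)
(B(-6, 6)*E(-5))*(-17) = ((20*6)*8)*(-17) = (120*8)*(-17) = 960*(-17) = -16320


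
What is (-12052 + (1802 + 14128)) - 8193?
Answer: -4315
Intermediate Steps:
(-12052 + (1802 + 14128)) - 8193 = (-12052 + 15930) - 8193 = 3878 - 8193 = -4315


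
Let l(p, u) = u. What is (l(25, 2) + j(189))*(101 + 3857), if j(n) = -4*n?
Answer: -2984332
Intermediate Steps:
(l(25, 2) + j(189))*(101 + 3857) = (2 - 4*189)*(101 + 3857) = (2 - 756)*3958 = -754*3958 = -2984332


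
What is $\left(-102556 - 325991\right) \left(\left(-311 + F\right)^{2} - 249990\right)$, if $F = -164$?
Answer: $10441547655$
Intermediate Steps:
$\left(-102556 - 325991\right) \left(\left(-311 + F\right)^{2} - 249990\right) = \left(-102556 - 325991\right) \left(\left(-311 - 164\right)^{2} - 249990\right) = - 428547 \left(\left(-475\right)^{2} - 249990\right) = - 428547 \left(225625 - 249990\right) = \left(-428547\right) \left(-24365\right) = 10441547655$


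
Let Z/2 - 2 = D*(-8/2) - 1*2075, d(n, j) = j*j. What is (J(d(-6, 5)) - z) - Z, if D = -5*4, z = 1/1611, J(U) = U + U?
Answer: 6501995/1611 ≈ 4036.0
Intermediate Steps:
d(n, j) = j**2
J(U) = 2*U
z = 1/1611 ≈ 0.00062073
D = -20
Z = -3986 (Z = 4 + 2*(-(-160)/2 - 1*2075) = 4 + 2*(-(-160)/2 - 2075) = 4 + 2*(-20*(-4) - 2075) = 4 + 2*(80 - 2075) = 4 + 2*(-1995) = 4 - 3990 = -3986)
(J(d(-6, 5)) - z) - Z = (2*5**2 - 1*1/1611) - 1*(-3986) = (2*25 - 1/1611) + 3986 = (50 - 1/1611) + 3986 = 80549/1611 + 3986 = 6501995/1611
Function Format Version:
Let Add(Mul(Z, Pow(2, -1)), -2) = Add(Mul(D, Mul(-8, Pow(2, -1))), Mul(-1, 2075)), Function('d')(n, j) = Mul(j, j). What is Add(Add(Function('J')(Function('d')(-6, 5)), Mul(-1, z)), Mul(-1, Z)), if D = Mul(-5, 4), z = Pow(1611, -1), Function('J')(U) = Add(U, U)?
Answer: Rational(6501995, 1611) ≈ 4036.0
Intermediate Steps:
Function('d')(n, j) = Pow(j, 2)
Function('J')(U) = Mul(2, U)
z = Rational(1, 1611) ≈ 0.00062073
D = -20
Z = -3986 (Z = Add(4, Mul(2, Add(Mul(-20, Mul(-8, Pow(2, -1))), Mul(-1, 2075)))) = Add(4, Mul(2, Add(Mul(-20, Mul(-8, Rational(1, 2))), -2075))) = Add(4, Mul(2, Add(Mul(-20, -4), -2075))) = Add(4, Mul(2, Add(80, -2075))) = Add(4, Mul(2, -1995)) = Add(4, -3990) = -3986)
Add(Add(Function('J')(Function('d')(-6, 5)), Mul(-1, z)), Mul(-1, Z)) = Add(Add(Mul(2, Pow(5, 2)), Mul(-1, Rational(1, 1611))), Mul(-1, -3986)) = Add(Add(Mul(2, 25), Rational(-1, 1611)), 3986) = Add(Add(50, Rational(-1, 1611)), 3986) = Add(Rational(80549, 1611), 3986) = Rational(6501995, 1611)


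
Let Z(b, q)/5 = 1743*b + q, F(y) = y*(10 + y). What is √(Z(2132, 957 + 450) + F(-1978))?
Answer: 3*√2497791 ≈ 4741.3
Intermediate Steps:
Z(b, q) = 5*q + 8715*b (Z(b, q) = 5*(1743*b + q) = 5*(q + 1743*b) = 5*q + 8715*b)
√(Z(2132, 957 + 450) + F(-1978)) = √((5*(957 + 450) + 8715*2132) - 1978*(10 - 1978)) = √((5*1407 + 18580380) - 1978*(-1968)) = √((7035 + 18580380) + 3892704) = √(18587415 + 3892704) = √22480119 = 3*√2497791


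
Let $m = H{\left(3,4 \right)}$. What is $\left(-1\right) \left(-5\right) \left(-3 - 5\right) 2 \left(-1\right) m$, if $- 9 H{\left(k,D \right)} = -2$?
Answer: $\frac{160}{9} \approx 17.778$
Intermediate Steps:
$H{\left(k,D \right)} = \frac{2}{9}$ ($H{\left(k,D \right)} = \left(- \frac{1}{9}\right) \left(-2\right) = \frac{2}{9}$)
$m = \frac{2}{9} \approx 0.22222$
$\left(-1\right) \left(-5\right) \left(-3 - 5\right) 2 \left(-1\right) m = \left(-1\right) \left(-5\right) \left(-3 - 5\right) 2 \left(-1\right) \frac{2}{9} = 5 \left(-8\right) 2 \left(-1\right) \frac{2}{9} = 5 \left(\left(-16\right) \left(-1\right)\right) \frac{2}{9} = 5 \cdot 16 \cdot \frac{2}{9} = 80 \cdot \frac{2}{9} = \frac{160}{9}$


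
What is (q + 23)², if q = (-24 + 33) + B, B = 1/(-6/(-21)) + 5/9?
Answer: 421201/324 ≈ 1300.0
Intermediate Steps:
B = 73/18 (B = 1/(-6*(-1/21)) + 5*(⅑) = 1/(2/7) + 5/9 = 1*(7/2) + 5/9 = 7/2 + 5/9 = 73/18 ≈ 4.0556)
q = 235/18 (q = (-24 + 33) + 73/18 = 9 + 73/18 = 235/18 ≈ 13.056)
(q + 23)² = (235/18 + 23)² = (649/18)² = 421201/324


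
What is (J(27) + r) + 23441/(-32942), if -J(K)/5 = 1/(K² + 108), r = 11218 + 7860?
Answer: 526007492585/27572454 ≈ 19077.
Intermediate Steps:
r = 19078
J(K) = -5/(108 + K²) (J(K) = -5/(K² + 108) = -5/(108 + K²))
(J(27) + r) + 23441/(-32942) = (-5/(108 + 27²) + 19078) + 23441/(-32942) = (-5/(108 + 729) + 19078) + 23441*(-1/32942) = (-5/837 + 19078) - 23441/32942 = 15968281/837 - 23441/32942 = 526007492585/27572454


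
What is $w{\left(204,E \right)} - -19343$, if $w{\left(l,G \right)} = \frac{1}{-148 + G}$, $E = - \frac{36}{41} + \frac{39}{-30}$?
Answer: $\frac{1191006129}{61573} \approx 19343.0$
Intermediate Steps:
$E = - \frac{893}{410}$ ($E = \left(-36\right) \frac{1}{41} + 39 \left(- \frac{1}{30}\right) = - \frac{36}{41} - \frac{13}{10} = - \frac{893}{410} \approx -2.178$)
$w{\left(204,E \right)} - -19343 = \frac{1}{-148 - \frac{893}{410}} - -19343 = \frac{1}{- \frac{61573}{410}} + 19343 = - \frac{410}{61573} + 19343 = \frac{1191006129}{61573}$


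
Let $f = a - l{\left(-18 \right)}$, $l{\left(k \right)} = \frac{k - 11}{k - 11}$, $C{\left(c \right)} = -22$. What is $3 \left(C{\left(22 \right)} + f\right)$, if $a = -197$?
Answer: $-660$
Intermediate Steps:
$l{\left(k \right)} = 1$ ($l{\left(k \right)} = \frac{-11 + k}{-11 + k} = 1$)
$f = -198$ ($f = -197 - 1 = -198$)
$3 \left(C{\left(22 \right)} + f\right) = 3 \left(-22 - 198\right) = 3 \left(-220\right) = -660$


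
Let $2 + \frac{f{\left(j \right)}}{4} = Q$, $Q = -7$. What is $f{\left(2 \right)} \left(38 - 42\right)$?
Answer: $144$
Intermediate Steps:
$f{\left(j \right)} = -36$ ($f{\left(j \right)} = -8 + 4 \left(-7\right) = -8 - 28 = -36$)
$f{\left(2 \right)} \left(38 - 42\right) = - 36 \left(38 - 42\right) = \left(-36\right) \left(-4\right) = 144$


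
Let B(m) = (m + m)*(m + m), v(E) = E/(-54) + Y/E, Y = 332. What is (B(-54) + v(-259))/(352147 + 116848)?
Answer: 163181857/6559364070 ≈ 0.024878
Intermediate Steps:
v(E) = 332/E - E/54 (v(E) = E/(-54) + 332/E = E*(-1/54) + 332/E = -E/54 + 332/E = 332/E - E/54)
B(m) = 4*m² (B(m) = (2*m)*(2*m) = 4*m²)
(B(-54) + v(-259))/(352147 + 116848) = (4*(-54)² + (332/(-259) - 1/54*(-259)))/(352147 + 116848) = (4*2916 + (332*(-1/259) + 259/54))/468995 = (11664 + (-332/259 + 259/54))*(1/468995) = (11664 + 49153/13986)*(1/468995) = (163181857/13986)*(1/468995) = 163181857/6559364070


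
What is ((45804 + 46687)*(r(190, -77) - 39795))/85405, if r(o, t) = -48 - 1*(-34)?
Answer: -3681974219/85405 ≈ -43112.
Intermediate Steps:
r(o, t) = -14 (r(o, t) = -48 + 34 = -14)
((45804 + 46687)*(r(190, -77) - 39795))/85405 = ((45804 + 46687)*(-14 - 39795))/85405 = (92491*(-39809))*(1/85405) = -3681974219*1/85405 = -3681974219/85405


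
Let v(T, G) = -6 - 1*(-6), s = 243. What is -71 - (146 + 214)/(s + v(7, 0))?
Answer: -1957/27 ≈ -72.481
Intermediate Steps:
v(T, G) = 0 (v(T, G) = -6 + 6 = 0)
-71 - (146 + 214)/(s + v(7, 0)) = -71 - (146 + 214)/(243 + 0) = -71 - 360/243 = -71 - 1*40/27 = -71 - 40/27 = -1957/27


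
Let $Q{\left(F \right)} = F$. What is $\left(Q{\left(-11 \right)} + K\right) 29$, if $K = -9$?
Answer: $-580$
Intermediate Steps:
$\left(Q{\left(-11 \right)} + K\right) 29 = \left(-11 - 9\right) 29 = \left(-20\right) 29 = -580$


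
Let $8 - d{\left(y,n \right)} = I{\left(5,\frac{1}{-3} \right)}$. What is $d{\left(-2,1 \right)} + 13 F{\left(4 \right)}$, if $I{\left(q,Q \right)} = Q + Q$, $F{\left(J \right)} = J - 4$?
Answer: $\frac{26}{3} \approx 8.6667$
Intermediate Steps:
$F{\left(J \right)} = -4 + J$
$I{\left(q,Q \right)} = 2 Q$
$d{\left(y,n \right)} = \frac{26}{3}$ ($d{\left(y,n \right)} = 8 - \frac{2}{-3} = 8 - 2 \left(- \frac{1}{3}\right) = 8 - - \frac{2}{3} = 8 + \frac{2}{3} = \frac{26}{3}$)
$d{\left(-2,1 \right)} + 13 F{\left(4 \right)} = \frac{26}{3} + 13 \left(-4 + 4\right) = \frac{26}{3} + 13 \cdot 0 = \frac{26}{3} + 0 = \frac{26}{3}$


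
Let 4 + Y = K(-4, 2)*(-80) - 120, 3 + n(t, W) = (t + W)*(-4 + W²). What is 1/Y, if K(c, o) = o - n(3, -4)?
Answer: -1/1484 ≈ -0.00067385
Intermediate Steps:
n(t, W) = -3 + (-4 + W²)*(W + t) (n(t, W) = -3 + (t + W)*(-4 + W²) = -3 + (W + t)*(-4 + W²) = -3 + (-4 + W²)*(W + t))
K(c, o) = 15 + o (K(c, o) = o - (-3 + (-4)³ - 4*(-4) - 4*3 + 3*(-4)²) = o - (-3 - 64 + 16 - 12 + 3*16) = o - (-3 - 64 + 16 - 12 + 48) = o - 1*(-15) = o + 15 = 15 + o)
Y = -1484 (Y = -4 + ((15 + 2)*(-80) - 120) = -4 + (17*(-80) - 120) = -4 + (-1360 - 120) = -4 - 1480 = -1484)
1/Y = 1/(-1484) = -1/1484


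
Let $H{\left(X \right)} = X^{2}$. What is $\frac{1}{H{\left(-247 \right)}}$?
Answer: $\frac{1}{61009} \approx 1.6391 \cdot 10^{-5}$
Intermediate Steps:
$\frac{1}{H{\left(-247 \right)}} = \frac{1}{\left(-247\right)^{2}} = \frac{1}{61009}$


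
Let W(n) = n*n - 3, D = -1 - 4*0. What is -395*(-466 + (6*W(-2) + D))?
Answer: 182095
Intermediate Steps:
D = -1 (D = -1 + 0 = -1)
W(n) = -3 + n² (W(n) = n² - 3 = -3 + n²)
-395*(-466 + (6*W(-2) + D)) = -395*(-466 + (6*(-3 + (-2)²) - 1)) = -395*(-466 + (6*(-3 + 4) - 1)) = -395*(-466 + (6*1 - 1)) = -395*(-466 + (6 - 1)) = -395*(-466 + 5) = -395*(-461) = 182095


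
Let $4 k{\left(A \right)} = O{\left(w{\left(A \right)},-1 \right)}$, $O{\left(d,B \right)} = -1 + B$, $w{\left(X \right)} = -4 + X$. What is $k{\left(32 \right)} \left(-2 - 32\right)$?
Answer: $17$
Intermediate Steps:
$k{\left(A \right)} = - \frac{1}{2}$ ($k{\left(A \right)} = \frac{-1 - 1}{4} = \frac{1}{4} \left(-2\right) = - \frac{1}{2}$)
$k{\left(32 \right)} \left(-2 - 32\right) = - \frac{-2 - 32}{2} = \left(- \frac{1}{2}\right) \left(-34\right) = 17$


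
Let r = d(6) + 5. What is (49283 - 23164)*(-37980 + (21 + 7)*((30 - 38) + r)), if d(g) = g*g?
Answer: -967865664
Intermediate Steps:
d(g) = g²
r = 41 (r = 6² + 5 = 36 + 5 = 41)
(49283 - 23164)*(-37980 + (21 + 7)*((30 - 38) + r)) = (49283 - 23164)*(-37980 + (21 + 7)*((30 - 38) + 41)) = 26119*(-37980 + 28*(-8 + 41)) = 26119*(-37980 + 28*33) = 26119*(-37980 + 924) = 26119*(-37056) = -967865664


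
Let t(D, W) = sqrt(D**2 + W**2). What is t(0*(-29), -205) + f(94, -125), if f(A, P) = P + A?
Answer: 174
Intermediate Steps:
f(A, P) = A + P
t(0*(-29), -205) + f(94, -125) = sqrt((0*(-29))**2 + (-205)**2) + (94 - 125) = sqrt(0**2 + 42025) - 31 = sqrt(0 + 42025) - 31 = sqrt(42025) - 31 = 205 - 31 = 174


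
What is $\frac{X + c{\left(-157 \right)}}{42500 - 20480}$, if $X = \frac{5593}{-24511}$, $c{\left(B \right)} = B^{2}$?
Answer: $\frac{100694341}{89955370} \approx 1.1194$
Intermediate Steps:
$X = - \frac{5593}{24511}$ ($X = 5593 \left(- \frac{1}{24511}\right) = - \frac{5593}{24511} \approx -0.22818$)
$\frac{X + c{\left(-157 \right)}}{42500 - 20480} = \frac{- \frac{5593}{24511} + \left(-157\right)^{2}}{42500 - 20480} = \frac{- \frac{5593}{24511} + 24649}{22020} = \frac{604166046}{24511} \cdot \frac{1}{22020} = \frac{100694341}{89955370}$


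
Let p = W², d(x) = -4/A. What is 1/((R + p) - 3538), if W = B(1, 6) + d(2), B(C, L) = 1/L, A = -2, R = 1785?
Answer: -36/62939 ≈ -0.00057198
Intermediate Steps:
d(x) = 2 (d(x) = -4/(-2) = -4*(-½) = 2)
W = 13/6 (W = 1/6 + 2 = ⅙ + 2 = 13/6 ≈ 2.1667)
p = 169/36 (p = (13/6)² = 169/36 ≈ 4.6944)
1/((R + p) - 3538) = 1/((1785 + 169/36) - 3538) = 1/(64429/36 - 3538) = 1/(-62939/36) = -36/62939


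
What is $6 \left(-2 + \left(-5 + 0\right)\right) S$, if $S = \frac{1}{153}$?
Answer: $- \frac{14}{51} \approx -0.27451$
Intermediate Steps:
$S = \frac{1}{153} \approx 0.0065359$
$6 \left(-2 + \left(-5 + 0\right)\right) S = 6 \left(-2 + \left(-5 + 0\right)\right) \frac{1}{153} = 6 \left(-2 - 5\right) \frac{1}{153} = 6 \left(-7\right) \frac{1}{153} = \left(-42\right) \frac{1}{153} = - \frac{14}{51}$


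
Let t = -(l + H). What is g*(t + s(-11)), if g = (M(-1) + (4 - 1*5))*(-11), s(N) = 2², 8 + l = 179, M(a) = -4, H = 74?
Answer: -13255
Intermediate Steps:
l = 171 (l = -8 + 179 = 171)
s(N) = 4
g = 55 (g = (-4 + (4 - 1*5))*(-11) = (-4 + (4 - 5))*(-11) = (-4 - 1)*(-11) = -5*(-11) = 55)
t = -245 (t = -(171 + 74) = -1*245 = -245)
g*(t + s(-11)) = 55*(-245 + 4) = 55*(-241) = -13255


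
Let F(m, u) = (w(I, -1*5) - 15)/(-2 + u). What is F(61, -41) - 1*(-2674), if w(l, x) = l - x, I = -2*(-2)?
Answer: 114988/43 ≈ 2674.1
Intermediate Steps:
I = 4
F(m, u) = -6/(-2 + u) (F(m, u) = ((4 - (-1)*5) - 15)/(-2 + u) = ((4 - 1*(-5)) - 15)/(-2 + u) = ((4 + 5) - 15)/(-2 + u) = (9 - 15)/(-2 + u) = -6/(-2 + u))
F(61, -41) - 1*(-2674) = -6/(-2 - 41) - 1*(-2674) = -6/(-43) + 2674 = -6*(-1/43) + 2674 = 6/43 + 2674 = 114988/43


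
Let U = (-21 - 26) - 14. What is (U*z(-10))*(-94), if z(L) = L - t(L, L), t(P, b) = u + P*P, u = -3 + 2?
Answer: -625006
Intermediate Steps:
u = -1
U = -61 (U = -47 - 14 = -61)
t(P, b) = -1 + P² (t(P, b) = -1 + P*P = -1 + P²)
z(L) = 1 + L - L² (z(L) = L - (-1 + L²) = L + (1 - L²) = 1 + L - L²)
(U*z(-10))*(-94) = -61*(1 - 10 - 1*(-10)²)*(-94) = -61*(1 - 10 - 1*100)*(-94) = -61*(1 - 10 - 100)*(-94) = -61*(-109)*(-94) = 6649*(-94) = -625006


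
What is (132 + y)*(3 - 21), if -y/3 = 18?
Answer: -1404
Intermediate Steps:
y = -54 (y = -3*18 = -54)
(132 + y)*(3 - 21) = (132 - 54)*(3 - 21) = 78*(-18) = -1404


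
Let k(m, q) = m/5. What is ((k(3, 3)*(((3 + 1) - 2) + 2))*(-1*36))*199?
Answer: -85968/5 ≈ -17194.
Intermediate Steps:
k(m, q) = m/5 (k(m, q) = m*(⅕) = m/5)
((k(3, 3)*(((3 + 1) - 2) + 2))*(-1*36))*199 = ((((⅕)*3)*(((3 + 1) - 2) + 2))*(-1*36))*199 = ((3*((4 - 2) + 2)/5)*(-36))*199 = ((3*(2 + 2)/5)*(-36))*199 = (((⅗)*4)*(-36))*199 = ((12/5)*(-36))*199 = -432/5*199 = -85968/5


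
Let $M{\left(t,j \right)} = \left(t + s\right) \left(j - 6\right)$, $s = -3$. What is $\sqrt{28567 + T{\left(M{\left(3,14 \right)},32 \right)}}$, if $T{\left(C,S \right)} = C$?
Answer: $7 \sqrt{583} \approx 169.02$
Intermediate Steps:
$M{\left(t,j \right)} = \left(-6 + j\right) \left(-3 + t\right)$ ($M{\left(t,j \right)} = \left(t - 3\right) \left(j - 6\right) = \left(-3 + t\right) \left(-6 + j\right) = \left(-6 + j\right) \left(-3 + t\right)$)
$\sqrt{28567 + T{\left(M{\left(3,14 \right)},32 \right)}} = \sqrt{28567 + \left(18 - 18 - 42 + 14 \cdot 3\right)} = \sqrt{28567 + \left(18 - 18 - 42 + 42\right)} = \sqrt{28567 + 0} = \sqrt{28567} = 7 \sqrt{583}$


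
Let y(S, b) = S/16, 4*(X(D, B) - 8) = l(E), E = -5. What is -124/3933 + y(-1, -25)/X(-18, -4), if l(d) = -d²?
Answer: -7405/110124 ≈ -0.067242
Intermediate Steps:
X(D, B) = 7/4 (X(D, B) = 8 + (-1*(-5)²)/4 = 8 + (-1*25)/4 = 8 + (¼)*(-25) = 8 - 25/4 = 7/4)
y(S, b) = S/16 (y(S, b) = S*(1/16) = S/16)
-124/3933 + y(-1, -25)/X(-18, -4) = -124/3933 + ((1/16)*(-1))/(7/4) = -124*1/3933 - 1/16*4/7 = -124/3933 - 1/28 = -7405/110124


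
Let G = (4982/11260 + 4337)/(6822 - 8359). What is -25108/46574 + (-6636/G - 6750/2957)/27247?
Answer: -269474441871890488/595024646195195249 ≈ -0.45288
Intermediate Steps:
G = -24419801/8653310 (G = (4982*(1/11260) + 4337)/(-1537) = (2491/5630 + 4337)*(-1/1537) = (24419801/5630)*(-1/1537) = -24419801/8653310 ≈ -2.8220)
-25108/46574 + (-6636/G - 6750/2957)/27247 = -25108/46574 + (-6636/(-24419801/8653310) - 6750/2957)/27247 = -25108*1/46574 + (-6636*(-8653310/24419801) - 6750*1/2957)*(1/27247) = -12554/23287 + (8203337880/3488543 - 6750/2957)*(1/27247) = -12554/23287 + (24233722445910/10315621651)*(1/27247) = -12554/23287 + 24233722445910/281069743124797 = -269474441871890488/595024646195195249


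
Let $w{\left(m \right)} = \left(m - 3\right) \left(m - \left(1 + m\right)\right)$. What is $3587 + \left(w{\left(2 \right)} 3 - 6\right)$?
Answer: $3584$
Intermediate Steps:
$w{\left(m \right)} = 3 - m$ ($w{\left(m \right)} = \left(-3 + m\right) \left(-1\right) = 3 - m$)
$3587 + \left(w{\left(2 \right)} 3 - 6\right) = 3587 - \left(6 - \left(3 - 2\right) 3\right) = 3587 + \left(1 \cdot 3 - 6\right) = 3587 + \left(3 - 6\right) = 3587 - 3 = 3584$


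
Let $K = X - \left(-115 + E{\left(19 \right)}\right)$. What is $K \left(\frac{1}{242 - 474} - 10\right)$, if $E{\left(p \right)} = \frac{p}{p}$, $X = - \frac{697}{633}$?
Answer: $- \frac{786115}{696} \approx -1129.5$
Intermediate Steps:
$X = - \frac{697}{633}$ ($X = \left(-697\right) \frac{1}{633} = - \frac{697}{633} \approx -1.1011$)
$E{\left(p \right)} = 1$
$K = \frac{71465}{633}$ ($K = - \frac{697}{633} - \left(-115 + 1\right) = - \frac{697}{633} - -114 = - \frac{697}{633} + 114 = \frac{71465}{633} \approx 112.9$)
$K \left(\frac{1}{242 - 474} - 10\right) = \frac{71465 \left(\frac{1}{242 - 474} - 10\right)}{633} = \frac{71465 \left(\frac{1}{-232} - 10\right)}{633} = \frac{71465 \left(- \frac{1}{232} - 10\right)}{633} = \frac{71465}{633} \left(- \frac{2321}{232}\right) = - \frac{786115}{696}$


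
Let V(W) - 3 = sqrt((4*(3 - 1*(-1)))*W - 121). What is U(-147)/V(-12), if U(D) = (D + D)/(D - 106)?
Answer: 63/5819 - 21*I*sqrt(313)/5819 ≈ 0.010827 - 0.063847*I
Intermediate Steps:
U(D) = 2*D/(-106 + D) (U(D) = (2*D)/(-106 + D) = 2*D/(-106 + D))
V(W) = 3 + sqrt(-121 + 16*W) (V(W) = 3 + sqrt((4*(3 - 1*(-1)))*W - 121) = 3 + sqrt((4*(3 + 1))*W - 121) = 3 + sqrt((4*4)*W - 121) = 3 + sqrt(16*W - 121) = 3 + sqrt(-121 + 16*W))
U(-147)/V(-12) = (2*(-147)/(-106 - 147))/(3 + sqrt(-121 + 16*(-12))) = (2*(-147)/(-253))/(3 + sqrt(-121 - 192)) = (2*(-147)*(-1/253))/(3 + sqrt(-313)) = 294/(253*(3 + I*sqrt(313)))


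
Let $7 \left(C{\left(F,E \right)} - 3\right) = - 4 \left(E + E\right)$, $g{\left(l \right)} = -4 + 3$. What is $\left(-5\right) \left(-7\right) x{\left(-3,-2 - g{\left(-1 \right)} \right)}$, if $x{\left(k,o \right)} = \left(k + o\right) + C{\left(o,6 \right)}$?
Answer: $-275$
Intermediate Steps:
$g{\left(l \right)} = -1$
$C{\left(F,E \right)} = 3 - \frac{8 E}{7}$ ($C{\left(F,E \right)} = 3 + \frac{\left(-4\right) \left(E + E\right)}{7} = 3 + \frac{\left(-4\right) 2 E}{7} = 3 + \frac{\left(-8\right) E}{7} = 3 - \frac{8 E}{7}$)
$x{\left(k,o \right)} = - \frac{27}{7} + k + o$ ($x{\left(k,o \right)} = \left(k + o\right) + \left(3 - \frac{48}{7}\right) = \left(k + o\right) - \frac{27}{7} = - \frac{27}{7} + k + o$)
$\left(-5\right) \left(-7\right) x{\left(-3,-2 - g{\left(-1 \right)} \right)} = \left(-5\right) \left(-7\right) \left(- \frac{27}{7} - 3 - 1\right) = 35 \left(- \frac{27}{7} - 3 + \left(-2 + 1\right)\right) = 35 \left(- \frac{27}{7} - 3 - 1\right) = 35 \left(- \frac{55}{7}\right) = -275$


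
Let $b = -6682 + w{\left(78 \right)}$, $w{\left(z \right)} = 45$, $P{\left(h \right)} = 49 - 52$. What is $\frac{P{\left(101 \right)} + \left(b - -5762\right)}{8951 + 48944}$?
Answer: $- \frac{878}{57895} \approx -0.015165$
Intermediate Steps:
$P{\left(h \right)} = -3$ ($P{\left(h \right)} = 49 - 52 = -3$)
$b = -6637$ ($b = -6682 + 45 = -6637$)
$\frac{P{\left(101 \right)} + \left(b - -5762\right)}{8951 + 48944} = \frac{-3 - 875}{8951 + 48944} = \frac{-3 + \left(-6637 + 5762\right)}{57895} = \left(-3 - 875\right) \frac{1}{57895} = \left(-878\right) \frac{1}{57895} = - \frac{878}{57895}$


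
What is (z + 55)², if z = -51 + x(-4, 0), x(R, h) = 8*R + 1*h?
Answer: 784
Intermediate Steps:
x(R, h) = h + 8*R (x(R, h) = 8*R + h = h + 8*R)
z = -83 (z = -51 + (0 + 8*(-4)) = -51 + (0 - 32) = -51 - 32 = -83)
(z + 55)² = (-83 + 55)² = (-28)² = 784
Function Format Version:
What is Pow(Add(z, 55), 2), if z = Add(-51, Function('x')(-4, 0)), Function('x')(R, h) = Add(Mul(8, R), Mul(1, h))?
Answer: 784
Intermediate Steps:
Function('x')(R, h) = Add(h, Mul(8, R)) (Function('x')(R, h) = Add(Mul(8, R), h) = Add(h, Mul(8, R)))
z = -83 (z = Add(-51, Add(0, Mul(8, -4))) = Add(-51, Add(0, -32)) = Add(-51, -32) = -83)
Pow(Add(z, 55), 2) = Pow(Add(-83, 55), 2) = Pow(-28, 2) = 784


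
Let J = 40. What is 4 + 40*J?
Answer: 1604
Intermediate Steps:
4 + 40*J = 4 + 40*40 = 4 + 1600 = 1604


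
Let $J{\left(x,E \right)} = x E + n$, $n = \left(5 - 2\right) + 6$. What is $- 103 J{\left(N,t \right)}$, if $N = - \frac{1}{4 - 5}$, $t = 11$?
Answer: $-2060$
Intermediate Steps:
$n = 9$ ($n = 3 + 6 = 9$)
$N = 1$ ($N = - \frac{1}{-1} = \left(-1\right) \left(-1\right) = 1$)
$J{\left(x,E \right)} = 9 + E x$ ($J{\left(x,E \right)} = x E + 9 = E x + 9 = 9 + E x$)
$- 103 J{\left(N,t \right)} = - 103 \left(9 + 11 \cdot 1\right) = - 103 \left(9 + 11\right) = \left(-103\right) 20 = -2060$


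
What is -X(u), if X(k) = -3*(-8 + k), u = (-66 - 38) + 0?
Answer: -336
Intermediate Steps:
u = -104 (u = -104 + 0 = -104)
X(k) = 24 - 3*k
-X(u) = -(24 - 3*(-104)) = -(24 + 312) = -1*336 = -336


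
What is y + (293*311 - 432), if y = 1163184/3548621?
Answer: 321829150295/3548621 ≈ 90691.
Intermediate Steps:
y = 1163184/3548621 (y = 1163184*(1/3548621) = 1163184/3548621 ≈ 0.32778)
y + (293*311 - 432) = 1163184/3548621 + (293*311 - 432) = 1163184/3548621 + (91123 - 432) = 1163184/3548621 + 90691 = 321829150295/3548621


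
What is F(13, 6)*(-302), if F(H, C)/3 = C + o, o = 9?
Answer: -13590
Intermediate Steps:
F(H, C) = 27 + 3*C (F(H, C) = 3*(C + 9) = 3*(9 + C) = 27 + 3*C)
F(13, 6)*(-302) = (27 + 3*6)*(-302) = (27 + 18)*(-302) = 45*(-302) = -13590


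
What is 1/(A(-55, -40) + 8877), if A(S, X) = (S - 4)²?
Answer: 1/12358 ≈ 8.0919e-5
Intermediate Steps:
A(S, X) = (-4 + S)²
1/(A(-55, -40) + 8877) = 1/((-4 - 55)² + 8877) = 1/((-59)² + 8877) = 1/(3481 + 8877) = 1/12358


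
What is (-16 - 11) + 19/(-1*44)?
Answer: -1207/44 ≈ -27.432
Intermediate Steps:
(-16 - 11) + 19/(-1*44) = -27 + 19/(-44) = -27 - 1/44*19 = -27 - 19/44 = -1207/44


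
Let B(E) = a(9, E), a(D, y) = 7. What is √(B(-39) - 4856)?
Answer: I*√4849 ≈ 69.635*I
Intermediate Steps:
B(E) = 7
√(B(-39) - 4856) = √(7 - 4856) = √(-4849) = I*√4849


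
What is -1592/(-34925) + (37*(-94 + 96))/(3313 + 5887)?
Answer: 344617/6426200 ≈ 0.053627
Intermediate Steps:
-1592/(-34925) + (37*(-94 + 96))/(3313 + 5887) = -1592*(-1/34925) + (37*2)/9200 = 1592/34925 + 74*(1/9200) = 1592/34925 + 37/4600 = 344617/6426200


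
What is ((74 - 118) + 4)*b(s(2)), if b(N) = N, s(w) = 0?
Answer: 0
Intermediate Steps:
((74 - 118) + 4)*b(s(2)) = ((74 - 118) + 4)*0 = (-44 + 4)*0 = -40*0 = 0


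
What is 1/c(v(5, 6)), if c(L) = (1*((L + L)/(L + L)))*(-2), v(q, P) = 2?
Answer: -½ ≈ -0.50000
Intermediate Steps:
c(L) = -2 (c(L) = (1*((2*L)/((2*L))))*(-2) = (1*((2*L)*(1/(2*L))))*(-2) = (1*1)*(-2) = 1*(-2) = -2)
1/c(v(5, 6)) = 1/(-2) = -½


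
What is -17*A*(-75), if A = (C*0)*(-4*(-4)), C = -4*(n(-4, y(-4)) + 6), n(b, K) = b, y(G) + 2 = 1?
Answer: 0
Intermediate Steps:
y(G) = -1 (y(G) = -2 + 1 = -1)
C = -8 (C = -4*(-4 + 6) = -4*2 = -8)
A = 0 (A = (-8*0)*(-4*(-4)) = 0*16 = 0)
-17*A*(-75) = -17*0*(-75) = 0*(-75) = 0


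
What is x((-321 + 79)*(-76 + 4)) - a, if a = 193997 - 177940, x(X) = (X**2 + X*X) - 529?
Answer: 607174966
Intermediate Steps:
x(X) = -529 + 2*X**2 (x(X) = (X**2 + X**2) - 529 = 2*X**2 - 529 = -529 + 2*X**2)
a = 16057
x((-321 + 79)*(-76 + 4)) - a = (-529 + 2*((-321 + 79)*(-76 + 4))**2) - 1*16057 = (-529 + 2*(-242*(-72))**2) - 16057 = (-529 + 2*17424**2) - 16057 = (-529 + 2*303595776) - 16057 = (-529 + 607191552) - 16057 = 607191023 - 16057 = 607174966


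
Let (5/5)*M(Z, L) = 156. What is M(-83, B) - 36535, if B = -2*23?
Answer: -36379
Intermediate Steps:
B = -46
M(Z, L) = 156
M(-83, B) - 36535 = 156 - 36535 = -36379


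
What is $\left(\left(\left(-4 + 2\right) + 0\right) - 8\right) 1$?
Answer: $-10$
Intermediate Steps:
$\left(\left(\left(-4 + 2\right) + 0\right) - 8\right) 1 = \left(\left(-2 + 0\right) - 8\right) 1 = \left(-2 - 8\right) 1 = \left(-10\right) 1 = -10$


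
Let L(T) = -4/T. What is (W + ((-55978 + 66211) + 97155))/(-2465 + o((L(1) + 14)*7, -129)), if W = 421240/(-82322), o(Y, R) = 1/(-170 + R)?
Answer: -330394016888/7584284699 ≈ -43.563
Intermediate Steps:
W = -210620/41161 (W = 421240*(-1/82322) = -210620/41161 ≈ -5.1170)
(W + ((-55978 + 66211) + 97155))/(-2465 + o((L(1) + 14)*7, -129)) = (-210620/41161 + ((-55978 + 66211) + 97155))/(-2465 + 1/(-170 - 129)) = (-210620/41161 + (10233 + 97155))/(-2465 + 1/(-299)) = (-210620/41161 + 107388)/(-2465 - 1/299) = 4419986848/(41161*(-737036/299)) = (4419986848/41161)*(-299/737036) = -330394016888/7584284699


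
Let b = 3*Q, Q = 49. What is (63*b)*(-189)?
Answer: -1750329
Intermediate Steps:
b = 147 (b = 3*49 = 147)
(63*b)*(-189) = (63*147)*(-189) = 9261*(-189) = -1750329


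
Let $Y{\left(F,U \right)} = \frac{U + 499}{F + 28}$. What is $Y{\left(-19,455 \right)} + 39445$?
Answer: $39551$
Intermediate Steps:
$Y{\left(F,U \right)} = \frac{499 + U}{28 + F}$
$Y{\left(-19,455 \right)} + 39445 = \frac{499 + 455}{28 - 19} + 39445 = \frac{1}{9} \cdot 954 + 39445 = 106 + 39445 = 39551$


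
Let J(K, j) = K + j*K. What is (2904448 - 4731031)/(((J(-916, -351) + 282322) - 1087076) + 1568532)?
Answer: -1826583/1084378 ≈ -1.6845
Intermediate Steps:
J(K, j) = K + K*j
(2904448 - 4731031)/(((J(-916, -351) + 282322) - 1087076) + 1568532) = (2904448 - 4731031)/(((-916*(1 - 351) + 282322) - 1087076) + 1568532) = -1826583/(((-916*(-350) + 282322) - 1087076) + 1568532) = -1826583/(((320600 + 282322) - 1087076) + 1568532) = -1826583/((602922 - 1087076) + 1568532) = -1826583/(-484154 + 1568532) = -1826583/1084378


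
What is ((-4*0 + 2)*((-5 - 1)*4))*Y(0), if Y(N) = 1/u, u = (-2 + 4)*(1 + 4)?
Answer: -24/5 ≈ -4.8000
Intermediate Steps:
u = 10 (u = 2*5 = 10)
Y(N) = 1/10
((-4*0 + 2)*((-5 - 1)*4))*Y(0) = ((-4*0 + 2)*((-5 - 1)*4))*(1/10) = ((0 + 2)*(-6*4))*(1/10) = (2*(-24))*(1/10) = -48*1/10 = -24/5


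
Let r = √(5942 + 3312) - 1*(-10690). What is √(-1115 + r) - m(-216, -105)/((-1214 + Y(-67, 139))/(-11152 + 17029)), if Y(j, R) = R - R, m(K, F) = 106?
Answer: 311481/607 + √(9575 + √9254) ≈ 611.49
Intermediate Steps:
Y(j, R) = 0
r = 10690 + √9254 (r = √9254 + 10690 = 10690 + √9254 ≈ 10786.)
√(-1115 + r) - m(-216, -105)/((-1214 + Y(-67, 139))/(-11152 + 17029)) = √(-1115 + (10690 + √9254)) - 106/((-1214 + 0)/(-11152 + 17029)) = √(9575 + √9254) - 106/((-1214/5877)) = √(9575 + √9254) - 106/((-1214*1/5877)) = √(9575 + √9254) - 106/(-1214/5877) = √(9575 + √9254) - 106*(-5877)/1214 = √(9575 + √9254) - 1*(-311481/607) = √(9575 + √9254) + 311481/607 = 311481/607 + √(9575 + √9254)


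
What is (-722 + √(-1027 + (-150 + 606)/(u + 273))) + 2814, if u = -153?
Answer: 2092 + 2*I*√6395/5 ≈ 2092.0 + 31.987*I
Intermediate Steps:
(-722 + √(-1027 + (-150 + 606)/(u + 273))) + 2814 = (-722 + √(-1027 + (-150 + 606)/(-153 + 273))) + 2814 = (-722 + √(-1027 + 456/120)) + 2814 = (-722 + √(-1027 + 456*(1/120))) + 2814 = (-722 + √(-1027 + 19/5)) + 2814 = (-722 + √(-5116/5)) + 2814 = (-722 + 2*I*√6395/5) + 2814 = 2092 + 2*I*√6395/5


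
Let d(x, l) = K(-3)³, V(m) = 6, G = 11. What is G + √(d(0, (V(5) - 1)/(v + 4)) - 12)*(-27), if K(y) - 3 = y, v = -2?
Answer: 11 - 54*I*√3 ≈ 11.0 - 93.531*I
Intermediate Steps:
K(y) = 3 + y
d(x, l) = 0 (d(x, l) = (3 - 3)³ = 0³ = 0)
G + √(d(0, (V(5) - 1)/(v + 4)) - 12)*(-27) = 11 + √(0 - 12)*(-27) = 11 + √(-12)*(-27) = 11 + (2*I*√3)*(-27) = 11 - 54*I*√3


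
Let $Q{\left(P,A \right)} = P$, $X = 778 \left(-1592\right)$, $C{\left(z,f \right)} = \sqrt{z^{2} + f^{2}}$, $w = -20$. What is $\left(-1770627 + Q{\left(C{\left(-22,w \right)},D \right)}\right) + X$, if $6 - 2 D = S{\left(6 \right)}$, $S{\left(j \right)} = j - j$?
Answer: $-3009203 + 2 \sqrt{221} \approx -3.0092 \cdot 10^{6}$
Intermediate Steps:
$C{\left(z,f \right)} = \sqrt{f^{2} + z^{2}}$
$S{\left(j \right)} = 0$
$D = 3$ ($D = 3 - 0 = 3 + 0 = 3$)
$X = -1238576$
$\left(-1770627 + Q{\left(C{\left(-22,w \right)},D \right)}\right) + X = \left(-1770627 + \sqrt{\left(-20\right)^{2} + \left(-22\right)^{2}}\right) - 1238576 = \left(-1770627 + \sqrt{400 + 484}\right) - 1238576 = \left(-1770627 + \sqrt{884}\right) - 1238576 = \left(-1770627 + 2 \sqrt{221}\right) - 1238576 = -3009203 + 2 \sqrt{221}$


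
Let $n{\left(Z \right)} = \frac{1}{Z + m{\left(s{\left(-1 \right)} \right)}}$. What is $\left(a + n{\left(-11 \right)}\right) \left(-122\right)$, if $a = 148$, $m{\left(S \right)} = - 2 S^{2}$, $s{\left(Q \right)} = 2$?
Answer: $- \frac{342942}{19} \approx -18050.0$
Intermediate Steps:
$n{\left(Z \right)} = \frac{1}{-8 + Z}$ ($n{\left(Z \right)} = \frac{1}{Z - 2 \cdot 2^{2}} = \frac{1}{Z - 8} = \frac{1}{-8 + Z}$)
$\left(a + n{\left(-11 \right)}\right) \left(-122\right) = \left(148 + \frac{1}{-8 - 11}\right) \left(-122\right) = \left(148 + \frac{1}{-19}\right) \left(-122\right) = \left(148 - \frac{1}{19}\right) \left(-122\right) = \frac{2811}{19} \left(-122\right) = - \frac{342942}{19}$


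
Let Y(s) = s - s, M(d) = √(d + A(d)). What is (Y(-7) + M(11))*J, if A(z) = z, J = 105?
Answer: 105*√22 ≈ 492.49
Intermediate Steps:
M(d) = √2*√d (M(d) = √(d + d) = √(2*d) = √2*√d)
Y(s) = 0
(Y(-7) + M(11))*J = (0 + √2*√11)*105 = (0 + √22)*105 = √22*105 = 105*√22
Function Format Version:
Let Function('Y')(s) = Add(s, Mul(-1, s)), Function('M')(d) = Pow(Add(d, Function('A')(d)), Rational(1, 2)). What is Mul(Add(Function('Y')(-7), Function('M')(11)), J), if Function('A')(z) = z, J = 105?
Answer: Mul(105, Pow(22, Rational(1, 2))) ≈ 492.49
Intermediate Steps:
Function('M')(d) = Mul(Pow(2, Rational(1, 2)), Pow(d, Rational(1, 2))) (Function('M')(d) = Pow(Add(d, d), Rational(1, 2)) = Pow(Mul(2, d), Rational(1, 2)) = Mul(Pow(2, Rational(1, 2)), Pow(d, Rational(1, 2))))
Function('Y')(s) = 0
Mul(Add(Function('Y')(-7), Function('M')(11)), J) = Mul(Add(0, Mul(Pow(2, Rational(1, 2)), Pow(11, Rational(1, 2)))), 105) = Mul(Add(0, Pow(22, Rational(1, 2))), 105) = Mul(Pow(22, Rational(1, 2)), 105) = Mul(105, Pow(22, Rational(1, 2)))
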